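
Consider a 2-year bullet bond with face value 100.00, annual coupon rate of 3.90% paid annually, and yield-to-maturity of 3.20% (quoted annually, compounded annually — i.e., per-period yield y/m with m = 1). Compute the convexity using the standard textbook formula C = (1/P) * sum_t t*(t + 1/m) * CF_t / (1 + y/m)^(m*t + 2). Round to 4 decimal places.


Coupon per period c = face * coupon_rate / m = 3.900000
Periods per year m = 1; per-period yield y/m = 0.032000
Number of cashflows N = 2
Cashflows (t years, CF_t, discount factor 1/(1+y/m)^(m*t), PV):
  t = 1.0000: CF_t = 3.900000, DF = 0.968992, PV = 3.779070
  t = 2.0000: CF_t = 103.900000, DF = 0.938946, PV = 97.556487
Price P = sum_t PV_t = 101.335557
Convexity numerator sum_t t*(t + 1/m) * CF_t / (1+y/m)^(m*t + 2):
  t = 1.0000: term = 7.096685
  t = 2.0000: term = 549.601626
Convexity = (1/P) * sum = 556.698311 / 101.335557 = 5.493613

Answer: Convexity = 5.4936


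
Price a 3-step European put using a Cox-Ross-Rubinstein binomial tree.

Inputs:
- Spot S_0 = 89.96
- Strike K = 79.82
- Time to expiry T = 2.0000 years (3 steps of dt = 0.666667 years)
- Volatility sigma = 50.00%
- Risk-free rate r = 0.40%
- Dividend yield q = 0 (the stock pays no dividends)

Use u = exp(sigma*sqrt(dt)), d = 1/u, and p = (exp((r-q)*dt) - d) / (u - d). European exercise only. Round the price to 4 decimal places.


dt = T/N = 0.666667
u = exp(sigma*sqrt(dt)) = 1.504181; d = 1/u = 0.664814
p = (exp((r-q)*dt) - d) / (u - d) = 0.402513
Discount per step: exp(-r*dt) = 0.997337
Stock lattice S(k, i) with i counting down-moves:
  k=0: S(0,0) = 89.9600
  k=1: S(1,0) = 135.3161; S(1,1) = 59.8066
  k=2: S(2,0) = 203.5398; S(2,1) = 89.9600; S(2,2) = 39.7603
  k=3: S(3,0) = 306.1607; S(3,1) = 135.3161; S(3,2) = 59.8066; S(3,3) = 26.4332
Terminal payoffs V(N, i) = max(K - S_T, 0):
  V(3,0) = 0.000000; V(3,1) = 0.000000; V(3,2) = 20.013351; V(3,3) = 53.386814
Backward induction: V(k, i) = exp(-r*dt) * [p * V(k+1, i) + (1-p) * V(k+1, i+1)].
  V(2,0) = exp(-r*dt) * [p*0.000000 + (1-p)*0.000000] = 0.000000
  V(2,1) = exp(-r*dt) * [p*0.000000 + (1-p)*20.013351] = 11.925863
  V(2,2) = exp(-r*dt) * [p*20.013351 + (1-p)*53.386814] = 39.847145
  V(1,0) = exp(-r*dt) * [p*0.000000 + (1-p)*11.925863] = 7.106567
  V(1,1) = exp(-r*dt) * [p*11.925863 + (1-p)*39.847145] = 28.532266
  V(0,0) = exp(-r*dt) * [p*7.106567 + (1-p)*28.532266] = 19.855116

Answer: Price = V(0,0) = 19.8551


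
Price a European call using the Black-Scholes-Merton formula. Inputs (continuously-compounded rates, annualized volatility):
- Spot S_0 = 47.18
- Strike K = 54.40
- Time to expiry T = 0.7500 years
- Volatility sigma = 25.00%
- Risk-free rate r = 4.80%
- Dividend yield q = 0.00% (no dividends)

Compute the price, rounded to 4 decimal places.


Answer: Price = 2.1531

Derivation:
d1 = (ln(S/K) + (r - q + 0.5*sigma^2) * T) / (sigma * sqrt(T)) = -0.38316003
d2 = d1 - sigma * sqrt(T) = -0.59966638
exp(-rT) = 0.96464029; exp(-qT) = 1.00000000
C = S_0 * exp(-qT) * N(d1) - K * exp(-rT) * N(d2)
N(d1) = 0.35080056; N(d2) = 0.27436430
C = 47.1800 * 1.00000000 * 0.35080056 - 54.4000 * 0.96464029 * 0.27436430 = 2.1531


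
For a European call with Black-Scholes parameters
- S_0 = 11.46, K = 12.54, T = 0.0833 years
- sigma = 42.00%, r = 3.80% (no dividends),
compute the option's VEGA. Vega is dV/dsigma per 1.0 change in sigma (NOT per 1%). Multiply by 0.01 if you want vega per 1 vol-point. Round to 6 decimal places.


Answer: Vega = 1.063908

Derivation:
d1 = -0.6562351076; d2 = -0.7774544130
phi(d1) = 0.3216598072; exp(-qT) = 1.0000000000; exp(-rT) = 0.9968396046
Vega = S * exp(-qT) * phi(d1) * sqrt(T) = 11.4600 * 1.0000000000 * 0.3216598072 * 0.2886173938 = 1.063908


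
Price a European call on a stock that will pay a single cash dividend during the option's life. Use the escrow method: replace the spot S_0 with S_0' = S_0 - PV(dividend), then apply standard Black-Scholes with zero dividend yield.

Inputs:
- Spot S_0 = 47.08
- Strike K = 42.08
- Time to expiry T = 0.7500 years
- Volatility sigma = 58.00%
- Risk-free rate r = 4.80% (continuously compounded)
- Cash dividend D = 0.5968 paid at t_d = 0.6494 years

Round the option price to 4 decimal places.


PV(D) = D * exp(-r * t_d) = 0.5968 * 0.96930961 = 0.57848398
S_0' = S_0 - PV(D) = 47.0800 - 0.57848398 = 46.50151602
d1 = (ln(S_0'/K) + (r + sigma^2/2)*T) / (sigma*sqrt(T)) = 0.52173023
d2 = d1 - sigma*sqrt(T) = 0.01943549
exp(-rT) = 0.96464029
N(d1) = 0.69907091; N(d2) = 0.50775315
C = S_0' * N(d1) - K * exp(-rT) * N(d2) = 46.50151602 * 0.69907091 - 42.0800 * 0.96464029 * 0.50775315 = 11.8971

Answer: Price = 11.8971


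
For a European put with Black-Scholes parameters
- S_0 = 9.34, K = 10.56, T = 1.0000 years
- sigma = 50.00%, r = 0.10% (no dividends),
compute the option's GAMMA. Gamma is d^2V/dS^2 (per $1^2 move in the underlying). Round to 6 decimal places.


d1 = 0.0064659479; d2 = -0.4935340521
phi(d1) = 0.3989339409; exp(-qT) = 1.0000000000; exp(-rT) = 0.9990004998
Gamma = exp(-qT) * phi(d1) / (S * sigma * sqrt(T)) = 1.0000000000 * 0.3989339409 / (9.3400 * 0.5000 * 1.0000000000) = 0.085425

Answer: Gamma = 0.085425


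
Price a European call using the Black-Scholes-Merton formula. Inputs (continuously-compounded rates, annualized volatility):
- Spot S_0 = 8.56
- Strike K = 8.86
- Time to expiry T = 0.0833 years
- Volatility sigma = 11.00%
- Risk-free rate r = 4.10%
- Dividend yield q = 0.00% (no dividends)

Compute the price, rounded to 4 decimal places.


d1 = (ln(S/K) + (r - q + 0.5*sigma^2) * T) / (sigma * sqrt(T)) = -0.96155326
d2 = d1 - sigma * sqrt(T) = -0.99330117
exp(-rT) = 0.99659053; exp(-qT) = 1.00000000
C = S_0 * exp(-qT) * N(d1) - K * exp(-rT) * N(d2)
N(d1) = 0.16813703; N(d2) = 0.16028160
C = 8.5600 * 1.00000000 * 0.16813703 - 8.8600 * 0.99659053 * 0.16028160 = 0.0240

Answer: Price = 0.0240


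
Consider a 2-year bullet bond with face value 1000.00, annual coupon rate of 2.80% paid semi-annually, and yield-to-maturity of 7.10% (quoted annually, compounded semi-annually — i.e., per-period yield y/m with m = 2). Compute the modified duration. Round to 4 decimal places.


Coupon per period c = face * coupon_rate / m = 14.000000
Periods per year m = 2; per-period yield y/m = 0.035500
Number of cashflows N = 4
Cashflows (t years, CF_t, discount factor 1/(1+y/m)^(m*t), PV):
  t = 0.5000: CF_t = 14.000000, DF = 0.965717, PV = 13.520039
  t = 1.0000: CF_t = 14.000000, DF = 0.932609, PV = 13.056532
  t = 1.5000: CF_t = 14.000000, DF = 0.900637, PV = 12.608915
  t = 2.0000: CF_t = 1014.000000, DF = 0.869760, PV = 881.936958
Price P = sum_t PV_t = 921.122443
First compute Macaulay numerator sum_t t * PV_t:
  t * PV_t at t = 0.5000: 6.760019
  t * PV_t at t = 1.0000: 13.056532
  t * PV_t at t = 1.5000: 18.913373
  t * PV_t at t = 2.0000: 1763.873915
Macaulay duration D = 1802.603839 / 921.122443 = 1.956964
Modified duration = D / (1 + y/m) = 1.956964 / (1 + 0.035500) = 1.889874

Answer: Modified duration = 1.8899


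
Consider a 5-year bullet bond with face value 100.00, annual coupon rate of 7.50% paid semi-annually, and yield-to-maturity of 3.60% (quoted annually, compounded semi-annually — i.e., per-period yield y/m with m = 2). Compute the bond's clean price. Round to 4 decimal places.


Coupon per period c = face * coupon_rate / m = 3.750000
Periods per year m = 2; per-period yield y/m = 0.018000
Number of cashflows N = 10
Cashflows (t years, CF_t, discount factor 1/(1+y/m)^(m*t), PV):
  t = 0.5000: CF_t = 3.750000, DF = 0.982318, PV = 3.683694
  t = 1.0000: CF_t = 3.750000, DF = 0.964949, PV = 3.618559
  t = 1.5000: CF_t = 3.750000, DF = 0.947887, PV = 3.554577
  t = 2.0000: CF_t = 3.750000, DF = 0.931127, PV = 3.491726
  t = 2.5000: CF_t = 3.750000, DF = 0.914663, PV = 3.429986
  t = 3.0000: CF_t = 3.750000, DF = 0.898490, PV = 3.369338
  t = 3.5000: CF_t = 3.750000, DF = 0.882603, PV = 3.309762
  t = 4.0000: CF_t = 3.750000, DF = 0.866997, PV = 3.251240
  t = 4.5000: CF_t = 3.750000, DF = 0.851667, PV = 3.193753
  t = 5.0000: CF_t = 103.750000, DF = 0.836608, PV = 86.798121
Price P = sum_t PV_t = 117.700757

Answer: Price = 117.7008


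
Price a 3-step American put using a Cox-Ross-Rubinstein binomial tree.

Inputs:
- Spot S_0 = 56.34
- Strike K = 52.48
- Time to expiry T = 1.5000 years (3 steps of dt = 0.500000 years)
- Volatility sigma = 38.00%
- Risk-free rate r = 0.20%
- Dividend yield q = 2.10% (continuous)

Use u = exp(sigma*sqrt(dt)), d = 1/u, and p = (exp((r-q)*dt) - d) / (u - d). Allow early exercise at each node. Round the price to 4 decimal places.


Answer: Price = V(0,0) = 9.4255

Derivation:
dt = T/N = 0.500000
u = exp(sigma*sqrt(dt)) = 1.308263; d = 1/u = 0.764372
p = (exp((r-q)*dt) - d) / (u - d) = 0.415842
Discount per step: exp(-r*dt) = 0.999000
Stock lattice S(k, i) with i counting down-moves:
  k=0: S(0,0) = 56.3400
  k=1: S(1,0) = 73.7076; S(1,1) = 43.0647
  k=2: S(2,0) = 96.4289; S(2,1) = 56.3400; S(2,2) = 32.9175
  k=3: S(3,0) = 126.1544; S(3,1) = 73.7076; S(3,2) = 43.0647; S(3,3) = 25.1612
Terminal payoffs V(N, i) = max(K - S_T, 0):
  V(3,0) = 0.000000; V(3,1) = 0.000000; V(3,2) = 9.415276; V(3,3) = 27.318802
Backward induction: V(k, i) = exp(-r*dt) * [p * V(k+1, i) + (1-p) * V(k+1, i+1)]; then take max(V_cont, immediate exercise) for American.
  V(2,0) = exp(-r*dt) * [p*0.000000 + (1-p)*0.000000] = 0.000000; exercise = 0.000000; V(2,0) = max -> 0.000000
  V(2,1) = exp(-r*dt) * [p*0.000000 + (1-p)*9.415276] = 5.494511; exercise = 0.000000; V(2,1) = max -> 5.494511
  V(2,2) = exp(-r*dt) * [p*9.415276 + (1-p)*27.318802] = 19.853899; exercise = 19.562527; V(2,2) = max -> 19.853899
  V(1,0) = exp(-r*dt) * [p*0.000000 + (1-p)*5.494511] = 3.206454; exercise = 0.000000; V(1,0) = max -> 3.206454
  V(1,1) = exp(-r*dt) * [p*5.494511 + (1-p)*19.853899] = 13.868785; exercise = 9.415276; V(1,1) = max -> 13.868785
  V(0,0) = exp(-r*dt) * [p*3.206454 + (1-p)*13.868785] = 9.425508; exercise = 0.000000; V(0,0) = max -> 9.425508


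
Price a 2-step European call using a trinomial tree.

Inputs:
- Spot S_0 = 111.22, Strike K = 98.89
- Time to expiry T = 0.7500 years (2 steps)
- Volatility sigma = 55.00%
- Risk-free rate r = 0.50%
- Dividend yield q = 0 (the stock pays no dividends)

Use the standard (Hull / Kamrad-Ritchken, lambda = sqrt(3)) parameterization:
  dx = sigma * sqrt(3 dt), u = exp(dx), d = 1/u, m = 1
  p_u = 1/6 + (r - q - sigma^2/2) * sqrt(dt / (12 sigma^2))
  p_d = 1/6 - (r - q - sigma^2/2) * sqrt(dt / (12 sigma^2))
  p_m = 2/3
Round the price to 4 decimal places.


Answer: Price = V(0,0) = 25.7342

Derivation:
dt = T/N = 0.375000; dx = sigma*sqrt(3*dt) = 0.583363
u = exp(dx) = 1.792055; d = 1/u = 0.558019
p_u = 0.119660, p_m = 0.666667, p_d = 0.213673
Discount per step: exp(-r*dt) = 0.998127
Stock lattice S(k, j) with j the centered position index:
  k=0: S(0,+0) = 111.2200
  k=1: S(1,-1) = 62.0628; S(1,+0) = 111.2200; S(1,+1) = 199.3124
  k=2: S(2,-2) = 34.6322; S(2,-1) = 62.0628; S(2,+0) = 111.2200; S(2,+1) = 199.3124; S(2,+2) = 357.1788
Terminal payoffs V(N, j) = max(S_T - K, 0):
  V(2,-2) = 0.000000; V(2,-1) = 0.000000; V(2,+0) = 12.330000; V(2,+1) = 100.422375; V(2,+2) = 258.288769
Backward induction: V(k, j) = exp(-r*dt) * [p_u * V(k+1, j+1) + p_m * V(k+1, j) + p_d * V(k+1, j-1)]
  V(1,-1) = exp(-r*dt) * [p_u*12.330000 + p_m*0.000000 + p_d*0.000000] = 1.472646
  V(1,+0) = exp(-r*dt) * [p_u*100.422375 + p_m*12.330000 + p_d*0.000000] = 20.198647
  V(1,+1) = exp(-r*dt) * [p_u*258.288769 + p_m*100.422375 + p_d*12.330000] = 100.301468
  V(0,+0) = exp(-r*dt) * [p_u*100.301468 + p_m*20.198647 + p_d*1.472646] = 25.734220


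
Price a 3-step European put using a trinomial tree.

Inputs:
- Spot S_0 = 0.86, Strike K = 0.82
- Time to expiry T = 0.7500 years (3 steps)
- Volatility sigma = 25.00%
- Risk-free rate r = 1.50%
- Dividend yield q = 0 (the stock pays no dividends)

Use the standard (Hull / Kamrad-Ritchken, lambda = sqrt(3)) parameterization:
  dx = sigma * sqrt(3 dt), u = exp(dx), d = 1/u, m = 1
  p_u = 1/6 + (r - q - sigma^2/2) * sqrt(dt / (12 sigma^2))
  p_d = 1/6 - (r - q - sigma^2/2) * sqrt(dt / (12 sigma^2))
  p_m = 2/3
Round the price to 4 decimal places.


Answer: Price = V(0,0) = 0.0495

Derivation:
dt = T/N = 0.250000; dx = sigma*sqrt(3*dt) = 0.216506
u = exp(dx) = 1.241731; d = 1/u = 0.805327
p_u = 0.157285, p_m = 0.666667, p_d = 0.176049
Discount per step: exp(-r*dt) = 0.996257
Stock lattice S(k, j) with j the centered position index:
  k=0: S(0,+0) = 0.8600
  k=1: S(1,-1) = 0.6926; S(1,+0) = 0.8600; S(1,+1) = 1.0679
  k=2: S(2,-2) = 0.5578; S(2,-1) = 0.6926; S(2,+0) = 0.8600; S(2,+1) = 1.0679; S(2,+2) = 1.3260
  k=3: S(3,-3) = 0.4492; S(3,-2) = 0.5578; S(3,-1) = 0.6926; S(3,+0) = 0.8600; S(3,+1) = 1.0679; S(3,+2) = 1.3260; S(3,+3) = 1.6466
Terminal payoffs V(N, j) = max(K - S_T, 0):
  V(3,-3) = 0.370825; V(3,-2) = 0.262245; V(3,-1) = 0.127418; V(3,+0) = 0.000000; V(3,+1) = 0.000000; V(3,+2) = 0.000000; V(3,+3) = 0.000000
Backward induction: V(k, j) = exp(-r*dt) * [p_u * V(k+1, j+1) + p_m * V(k+1, j) + p_d * V(k+1, j-1)]
  V(2,-2) = exp(-r*dt) * [p_u*0.127418 + p_m*0.262245 + p_d*0.370825] = 0.259180
  V(2,-1) = exp(-r*dt) * [p_u*0.000000 + p_m*0.127418 + p_d*0.262245] = 0.130623
  V(2,+0) = exp(-r*dt) * [p_u*0.000000 + p_m*0.000000 + p_d*0.127418] = 0.022348
  V(2,+1) = exp(-r*dt) * [p_u*0.000000 + p_m*0.000000 + p_d*0.000000] = 0.000000
  V(2,+2) = exp(-r*dt) * [p_u*0.000000 + p_m*0.000000 + p_d*0.000000] = 0.000000
  V(1,-1) = exp(-r*dt) * [p_u*0.022348 + p_m*0.130623 + p_d*0.259180] = 0.135715
  V(1,+0) = exp(-r*dt) * [p_u*0.000000 + p_m*0.022348 + p_d*0.130623] = 0.037753
  V(1,+1) = exp(-r*dt) * [p_u*0.000000 + p_m*0.000000 + p_d*0.022348] = 0.003920
  V(0,+0) = exp(-r*dt) * [p_u*0.003920 + p_m*0.037753 + p_d*0.135715] = 0.049491


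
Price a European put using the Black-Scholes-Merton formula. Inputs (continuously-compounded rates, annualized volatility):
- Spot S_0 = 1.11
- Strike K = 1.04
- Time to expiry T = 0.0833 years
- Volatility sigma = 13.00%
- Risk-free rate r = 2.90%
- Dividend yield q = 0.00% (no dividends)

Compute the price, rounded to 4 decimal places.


Answer: Price = 0.0006

Derivation:
d1 = (ln(S/K) + (r - q + 0.5*sigma^2) * T) / (sigma * sqrt(T)) = 1.81925405
d2 = d1 - sigma * sqrt(T) = 1.78173379
exp(-rT) = 0.99758722; exp(-qT) = 1.00000000
P = K * exp(-rT) * N(-d2) - S_0 * exp(-qT) * N(-d1)
N(-d1) = 0.03443634; N(-d2) = 0.03739633
P = 1.0400 * 0.99758722 * 0.03739633 - 1.1100 * 1.00000000 * 0.03443634 = 0.0006


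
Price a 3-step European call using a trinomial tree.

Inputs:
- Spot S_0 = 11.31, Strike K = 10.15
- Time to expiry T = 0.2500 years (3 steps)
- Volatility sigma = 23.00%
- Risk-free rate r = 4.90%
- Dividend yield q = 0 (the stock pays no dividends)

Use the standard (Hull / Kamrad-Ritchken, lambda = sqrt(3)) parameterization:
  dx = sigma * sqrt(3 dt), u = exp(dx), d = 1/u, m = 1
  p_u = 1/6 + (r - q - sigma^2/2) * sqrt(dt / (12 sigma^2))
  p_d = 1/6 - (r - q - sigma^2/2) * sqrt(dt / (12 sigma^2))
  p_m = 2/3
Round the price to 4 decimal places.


dt = T/N = 0.083333; dx = sigma*sqrt(3*dt) = 0.115000
u = exp(dx) = 1.121873; d = 1/u = 0.891366
p_u = 0.174837, p_m = 0.666667, p_d = 0.158496
Discount per step: exp(-r*dt) = 0.995925
Stock lattice S(k, j) with j the centered position index:
  k=0: S(0,+0) = 11.3100
  k=1: S(1,-1) = 10.0814; S(1,+0) = 11.3100; S(1,+1) = 12.6884
  k=2: S(2,-2) = 8.9862; S(2,-1) = 10.0814; S(2,+0) = 11.3100; S(2,+1) = 12.6884; S(2,+2) = 14.2348
  k=3: S(3,-3) = 8.0100; S(3,-2) = 8.9862; S(3,-1) = 10.0814; S(3,+0) = 11.3100; S(3,+1) = 12.6884; S(3,+2) = 14.2348; S(3,+3) = 15.9696
Terminal payoffs V(N, j) = max(S_T - K, 0):
  V(3,-3) = 0.000000; V(3,-2) = 0.000000; V(3,-1) = 0.000000; V(3,+0) = 1.160000; V(3,+1) = 2.538389; V(3,+2) = 4.084766; V(3,+3) = 5.819606
Backward induction: V(k, j) = exp(-r*dt) * [p_u * V(k+1, j+1) + p_m * V(k+1, j) + p_d * V(k+1, j-1)]
  V(2,-2) = exp(-r*dt) * [p_u*0.000000 + p_m*0.000000 + p_d*0.000000] = 0.000000
  V(2,-1) = exp(-r*dt) * [p_u*1.160000 + p_m*0.000000 + p_d*0.000000] = 0.201984
  V(2,+0) = exp(-r*dt) * [p_u*2.538389 + p_m*1.160000 + p_d*0.000000] = 1.212178
  V(2,+1) = exp(-r*dt) * [p_u*4.084766 + p_m*2.538389 + p_d*1.160000] = 2.579728
  V(2,+2) = exp(-r*dt) * [p_u*5.819606 + p_m*4.084766 + p_d*2.538389] = 4.126102
  V(1,-1) = exp(-r*dt) * [p_u*1.212178 + p_m*0.201984 + p_d*0.000000] = 0.345177
  V(1,+0) = exp(-r*dt) * [p_u*2.579728 + p_m*1.212178 + p_d*0.201984] = 1.285902
  V(1,+1) = exp(-r*dt) * [p_u*4.126102 + p_m*2.579728 + p_d*1.212178] = 2.622608
  V(0,+0) = exp(-r*dt) * [p_u*2.622608 + p_m*1.285902 + p_d*0.345177] = 1.364922

Answer: Price = V(0,0) = 1.3649


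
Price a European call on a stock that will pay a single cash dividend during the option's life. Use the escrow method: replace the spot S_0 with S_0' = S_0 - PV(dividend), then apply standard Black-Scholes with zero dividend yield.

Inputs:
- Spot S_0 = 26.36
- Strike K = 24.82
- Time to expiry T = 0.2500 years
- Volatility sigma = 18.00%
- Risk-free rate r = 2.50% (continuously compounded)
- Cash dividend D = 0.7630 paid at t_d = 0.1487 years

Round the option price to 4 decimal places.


PV(D) = D * exp(-r * t_d) = 0.7630 * 0.99628940 = 0.76016881
S_0' = S_0 - PV(D) = 26.3600 - 0.76016881 = 25.59983119
d1 = (ln(S_0'/K) + (r + sigma^2/2)*T) / (sigma*sqrt(T)) = 0.45817753
d2 = d1 - sigma*sqrt(T) = 0.36817753
exp(-rT) = 0.99376949
N(d1) = 0.67658755; N(d2) = 0.64362957
C = S_0' * N(d1) - K * exp(-rT) * N(d2) = 25.59983119 * 0.67658755 - 24.8200 * 0.99376949 * 0.64362957 = 1.4452

Answer: Price = 1.4452


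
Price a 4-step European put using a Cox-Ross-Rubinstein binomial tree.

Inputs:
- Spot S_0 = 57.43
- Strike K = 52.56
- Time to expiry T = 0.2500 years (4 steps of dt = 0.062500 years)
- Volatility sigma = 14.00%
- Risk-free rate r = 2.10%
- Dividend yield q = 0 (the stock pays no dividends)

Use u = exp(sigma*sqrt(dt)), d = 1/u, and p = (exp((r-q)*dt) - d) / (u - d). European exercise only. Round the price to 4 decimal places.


Answer: Price = V(0,0) = 0.1510

Derivation:
dt = T/N = 0.062500
u = exp(sigma*sqrt(dt)) = 1.035620; d = 1/u = 0.965605
p = (exp((r-q)*dt) - d) / (u - d) = 0.510009
Discount per step: exp(-r*dt) = 0.998688
Stock lattice S(k, i) with i counting down-moves:
  k=0: S(0,0) = 57.4300
  k=1: S(1,0) = 59.4756; S(1,1) = 55.4547
  k=2: S(2,0) = 61.5941; S(2,1) = 57.4300; S(2,2) = 53.5474
  k=3: S(3,0) = 63.7881; S(3,1) = 59.4756; S(3,2) = 55.4547; S(3,3) = 51.7056
  k=4: S(4,0) = 66.0602; S(4,1) = 61.5941; S(4,2) = 57.4300; S(4,3) = 53.5474; S(4,4) = 49.9272
Terminal payoffs V(N, i) = max(K - S_T, 0):
  V(4,0) = 0.000000; V(4,1) = 0.000000; V(4,2) = 0.000000; V(4,3) = 0.000000; V(4,4) = 2.632757
Backward induction: V(k, i) = exp(-r*dt) * [p * V(k+1, i) + (1-p) * V(k+1, i+1)].
  V(3,0) = exp(-r*dt) * [p*0.000000 + (1-p)*0.000000] = 0.000000
  V(3,1) = exp(-r*dt) * [p*0.000000 + (1-p)*0.000000] = 0.000000
  V(3,2) = exp(-r*dt) * [p*0.000000 + (1-p)*0.000000] = 0.000000
  V(3,3) = exp(-r*dt) * [p*0.000000 + (1-p)*2.632757] = 1.288334
  V(2,0) = exp(-r*dt) * [p*0.000000 + (1-p)*0.000000] = 0.000000
  V(2,1) = exp(-r*dt) * [p*0.000000 + (1-p)*0.000000] = 0.000000
  V(2,2) = exp(-r*dt) * [p*0.000000 + (1-p)*1.288334] = 0.630444
  V(1,0) = exp(-r*dt) * [p*0.000000 + (1-p)*0.000000] = 0.000000
  V(1,1) = exp(-r*dt) * [p*0.000000 + (1-p)*0.630444] = 0.308506
  V(0,0) = exp(-r*dt) * [p*0.000000 + (1-p)*0.308506] = 0.150967


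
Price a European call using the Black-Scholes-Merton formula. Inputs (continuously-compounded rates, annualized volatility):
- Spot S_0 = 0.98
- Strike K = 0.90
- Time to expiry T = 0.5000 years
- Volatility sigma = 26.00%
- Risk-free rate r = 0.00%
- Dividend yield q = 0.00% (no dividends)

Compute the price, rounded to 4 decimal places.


d1 = (ln(S/K) + (r - q + 0.5*sigma^2) * T) / (sigma * sqrt(T)) = 0.55512130
d2 = d1 - sigma * sqrt(T) = 0.37127353
exp(-rT) = 1.00000000; exp(-qT) = 1.00000000
C = S_0 * exp(-qT) * N(d1) - K * exp(-rT) * N(d2)
N(d1) = 0.71059415; N(d2) = 0.64478310
C = 0.9800 * 1.00000000 * 0.71059415 - 0.9000 * 1.00000000 * 0.64478310 = 0.1161

Answer: Price = 0.1161


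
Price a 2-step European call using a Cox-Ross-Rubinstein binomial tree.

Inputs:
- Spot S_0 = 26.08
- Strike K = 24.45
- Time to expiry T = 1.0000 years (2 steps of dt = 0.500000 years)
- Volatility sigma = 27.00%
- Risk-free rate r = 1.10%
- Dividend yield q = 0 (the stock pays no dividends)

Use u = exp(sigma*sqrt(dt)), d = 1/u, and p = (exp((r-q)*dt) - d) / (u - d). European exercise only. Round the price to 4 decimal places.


Answer: Price = V(0,0) = 3.7669

Derivation:
dt = T/N = 0.500000
u = exp(sigma*sqrt(dt)) = 1.210361; d = 1/u = 0.826200
p = (exp((r-q)*dt) - d) / (u - d) = 0.466771
Discount per step: exp(-r*dt) = 0.994515
Stock lattice S(k, i) with i counting down-moves:
  k=0: S(0,0) = 26.0800
  k=1: S(1,0) = 31.5662; S(1,1) = 21.5473
  k=2: S(2,0) = 38.2065; S(2,1) = 26.0800; S(2,2) = 17.8024
Terminal payoffs V(N, i) = max(S_T - K, 0):
  V(2,0) = 13.756528; V(2,1) = 1.630000; V(2,2) = 0.000000
Backward induction: V(k, i) = exp(-r*dt) * [p * V(k+1, i) + (1-p) * V(k+1, i+1)].
  V(1,0) = exp(-r*dt) * [p*13.756528 + (1-p)*1.630000] = 7.250326
  V(1,1) = exp(-r*dt) * [p*1.630000 + (1-p)*0.000000] = 0.756664
  V(0,0) = exp(-r*dt) * [p*7.250326 + (1-p)*0.756664] = 3.766942


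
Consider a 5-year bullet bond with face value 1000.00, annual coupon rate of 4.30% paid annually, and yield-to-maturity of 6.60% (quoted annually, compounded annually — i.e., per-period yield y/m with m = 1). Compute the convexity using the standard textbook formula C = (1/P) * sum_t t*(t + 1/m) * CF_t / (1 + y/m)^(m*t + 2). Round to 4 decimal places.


Coupon per period c = face * coupon_rate / m = 43.000000
Periods per year m = 1; per-period yield y/m = 0.066000
Number of cashflows N = 5
Cashflows (t years, CF_t, discount factor 1/(1+y/m)^(m*t), PV):
  t = 1.0000: CF_t = 43.000000, DF = 0.938086, PV = 40.337711
  t = 2.0000: CF_t = 43.000000, DF = 0.880006, PV = 37.840254
  t = 3.0000: CF_t = 43.000000, DF = 0.825521, PV = 35.497424
  t = 4.0000: CF_t = 43.000000, DF = 0.774410, PV = 33.299648
  t = 5.0000: CF_t = 1043.000000, DF = 0.726464, PV = 757.701741
Price P = sum_t PV_t = 904.676778
Convexity numerator sum_t t*(t + 1/m) * CF_t / (1+y/m)^(m*t + 2):
  t = 1.0000: term = 70.994849
  t = 2.0000: term = 199.797885
  t = 3.0000: term = 374.855319
  t = 4.0000: term = 586.077735
  t = 5.0000: term = 20003.460378
Convexity = (1/P) * sum = 21235.186166 / 904.676778 = 23.472677

Answer: Convexity = 23.4727


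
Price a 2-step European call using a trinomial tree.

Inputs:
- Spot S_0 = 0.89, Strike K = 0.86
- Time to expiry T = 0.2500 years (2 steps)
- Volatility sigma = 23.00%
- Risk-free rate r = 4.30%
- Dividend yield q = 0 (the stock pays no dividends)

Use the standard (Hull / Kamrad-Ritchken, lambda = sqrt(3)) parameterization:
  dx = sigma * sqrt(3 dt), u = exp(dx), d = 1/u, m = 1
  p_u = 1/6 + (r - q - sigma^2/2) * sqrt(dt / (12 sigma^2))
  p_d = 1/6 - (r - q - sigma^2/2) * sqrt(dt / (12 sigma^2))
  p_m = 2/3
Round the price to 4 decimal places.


dt = T/N = 0.125000; dx = sigma*sqrt(3*dt) = 0.140846
u = exp(dx) = 1.151247; d = 1/u = 0.868623
p_u = 0.174011, p_m = 0.666667, p_d = 0.159323
Discount per step: exp(-r*dt) = 0.994639
Stock lattice S(k, j) with j the centered position index:
  k=0: S(0,+0) = 0.8900
  k=1: S(1,-1) = 0.7731; S(1,+0) = 0.8900; S(1,+1) = 1.0246
  k=2: S(2,-2) = 0.6715; S(2,-1) = 0.7731; S(2,+0) = 0.8900; S(2,+1) = 1.0246; S(2,+2) = 1.1796
Terminal payoffs V(N, j) = max(S_T - K, 0):
  V(2,-2) = 0.000000; V(2,-1) = 0.000000; V(2,+0) = 0.030000; V(2,+1) = 0.164610; V(2,+2) = 0.319579
Backward induction: V(k, j) = exp(-r*dt) * [p_u * V(k+1, j+1) + p_m * V(k+1, j) + p_d * V(k+1, j-1)]
  V(1,-1) = exp(-r*dt) * [p_u*0.030000 + p_m*0.000000 + p_d*0.000000] = 0.005192
  V(1,+0) = exp(-r*dt) * [p_u*0.164610 + p_m*0.030000 + p_d*0.000000] = 0.048383
  V(1,+1) = exp(-r*dt) * [p_u*0.319579 + p_m*0.164610 + p_d*0.030000] = 0.169218
  V(0,+0) = exp(-r*dt) * [p_u*0.169218 + p_m*0.048383 + p_d*0.005192] = 0.062193

Answer: Price = V(0,0) = 0.0622


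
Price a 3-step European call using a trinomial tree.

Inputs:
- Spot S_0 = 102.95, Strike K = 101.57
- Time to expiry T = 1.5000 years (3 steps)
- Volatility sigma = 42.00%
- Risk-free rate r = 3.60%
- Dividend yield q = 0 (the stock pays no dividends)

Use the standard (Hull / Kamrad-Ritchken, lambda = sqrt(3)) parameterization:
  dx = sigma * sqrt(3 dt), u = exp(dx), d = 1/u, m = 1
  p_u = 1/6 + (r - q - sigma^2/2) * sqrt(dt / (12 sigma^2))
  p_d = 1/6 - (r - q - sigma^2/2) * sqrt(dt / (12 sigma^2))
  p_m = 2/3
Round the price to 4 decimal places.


dt = T/N = 0.500000; dx = sigma*sqrt(3*dt) = 0.514393
u = exp(dx) = 1.672623; d = 1/u = 0.597863
p_u = 0.141297, p_m = 0.666667, p_d = 0.192036
Discount per step: exp(-r*dt) = 0.982161
Stock lattice S(k, j) with j the centered position index:
  k=0: S(0,+0) = 102.9500
  k=1: S(1,-1) = 61.5500; S(1,+0) = 102.9500; S(1,+1) = 172.1965
  k=2: S(2,-2) = 36.7985; S(2,-1) = 61.5500; S(2,+0) = 102.9500; S(2,+1) = 172.1965; S(2,+2) = 288.0198
  k=3: S(3,-3) = 22.0005; S(3,-2) = 36.7985; S(3,-1) = 61.5500; S(3,+0) = 102.9500; S(3,+1) = 172.1965; S(3,+2) = 288.0198; S(3,+3) = 481.7484
Terminal payoffs V(N, j) = max(S_T - K, 0):
  V(3,-3) = 0.000000; V(3,-2) = 0.000000; V(3,-1) = 0.000000; V(3,+0) = 1.380000; V(3,+1) = 70.626502; V(3,+2) = 186.449771; V(3,+3) = 380.178393
Backward induction: V(k, j) = exp(-r*dt) * [p_u * V(k+1, j+1) + p_m * V(k+1, j) + p_d * V(k+1, j-1)]
  V(2,-2) = exp(-r*dt) * [p_u*0.000000 + p_m*0.000000 + p_d*0.000000] = 0.000000
  V(2,-1) = exp(-r*dt) * [p_u*1.380000 + p_m*0.000000 + p_d*0.000000] = 0.191511
  V(2,+0) = exp(-r*dt) * [p_u*70.626502 + p_m*1.380000 + p_d*0.000000] = 10.704877
  V(2,+1) = exp(-r*dt) * [p_u*186.449771 + p_m*70.626502 + p_d*1.380000] = 72.379502
  V(2,+2) = exp(-r*dt) * [p_u*380.178393 + p_m*186.449771 + p_d*70.626502] = 188.163150
  V(1,-1) = exp(-r*dt) * [p_u*10.704877 + p_m*0.191511 + p_d*0.000000] = 1.610981
  V(1,+0) = exp(-r*dt) * [p_u*72.379502 + p_m*10.704877 + p_d*0.191511] = 17.089960
  V(1,+1) = exp(-r*dt) * [p_u*188.163150 + p_m*72.379502 + p_d*10.704877] = 75.523868
  V(0,+0) = exp(-r*dt) * [p_u*75.523868 + p_m*17.089960 + p_d*1.610981] = 21.974838

Answer: Price = V(0,0) = 21.9748


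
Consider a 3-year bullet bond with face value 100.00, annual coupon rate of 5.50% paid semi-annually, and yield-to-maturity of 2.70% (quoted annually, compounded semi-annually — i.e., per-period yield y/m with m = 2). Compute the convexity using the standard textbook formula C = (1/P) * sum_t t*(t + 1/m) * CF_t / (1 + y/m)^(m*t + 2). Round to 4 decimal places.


Answer: Convexity = 9.3831

Derivation:
Coupon per period c = face * coupon_rate / m = 2.750000
Periods per year m = 2; per-period yield y/m = 0.013500
Number of cashflows N = 6
Cashflows (t years, CF_t, discount factor 1/(1+y/m)^(m*t), PV):
  t = 0.5000: CF_t = 2.750000, DF = 0.986680, PV = 2.713370
  t = 1.0000: CF_t = 2.750000, DF = 0.973537, PV = 2.677227
  t = 1.5000: CF_t = 2.750000, DF = 0.960569, PV = 2.641566
  t = 2.0000: CF_t = 2.750000, DF = 0.947774, PV = 2.606380
  t = 2.5000: CF_t = 2.750000, DF = 0.935150, PV = 2.571662
  t = 3.0000: CF_t = 102.750000, DF = 0.922694, PV = 94.806762
Price P = sum_t PV_t = 108.016966
Convexity numerator sum_t t*(t + 1/m) * CF_t / (1+y/m)^(m*t + 2):
  t = 0.5000: term = 1.320783
  t = 1.0000: term = 3.909570
  t = 1.5000: term = 7.714987
  t = 2.0000: term = 12.687036
  t = 2.5000: term = 18.777064
  t = 3.0000: term = 969.127920
Convexity = (1/P) * sum = 1013.537359 / 108.016966 = 9.383131


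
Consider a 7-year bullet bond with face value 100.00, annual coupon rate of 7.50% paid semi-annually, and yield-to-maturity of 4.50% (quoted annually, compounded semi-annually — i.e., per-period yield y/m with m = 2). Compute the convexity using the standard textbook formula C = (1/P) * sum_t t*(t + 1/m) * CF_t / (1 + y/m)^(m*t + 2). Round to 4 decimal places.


Answer: Convexity = 37.9294

Derivation:
Coupon per period c = face * coupon_rate / m = 3.750000
Periods per year m = 2; per-period yield y/m = 0.022500
Number of cashflows N = 14
Cashflows (t years, CF_t, discount factor 1/(1+y/m)^(m*t), PV):
  t = 0.5000: CF_t = 3.750000, DF = 0.977995, PV = 3.667482
  t = 1.0000: CF_t = 3.750000, DF = 0.956474, PV = 3.586779
  t = 1.5000: CF_t = 3.750000, DF = 0.935427, PV = 3.507852
  t = 2.0000: CF_t = 3.750000, DF = 0.914843, PV = 3.430663
  t = 2.5000: CF_t = 3.750000, DF = 0.894712, PV = 3.355171
  t = 3.0000: CF_t = 3.750000, DF = 0.875024, PV = 3.281341
  t = 3.5000: CF_t = 3.750000, DF = 0.855769, PV = 3.209135
  t = 4.0000: CF_t = 3.750000, DF = 0.836938, PV = 3.138519
  t = 4.5000: CF_t = 3.750000, DF = 0.818522, PV = 3.069456
  t = 5.0000: CF_t = 3.750000, DF = 0.800510, PV = 3.001913
  t = 5.5000: CF_t = 3.750000, DF = 0.782895, PV = 2.935856
  t = 6.0000: CF_t = 3.750000, DF = 0.765667, PV = 2.871253
  t = 6.5000: CF_t = 3.750000, DF = 0.748819, PV = 2.808071
  t = 7.0000: CF_t = 103.750000, DF = 0.732341, PV = 75.980417
Price P = sum_t PV_t = 117.843909
Convexity numerator sum_t t*(t + 1/m) * CF_t / (1+y/m)^(m*t + 2):
  t = 0.5000: term = 1.753926
  t = 1.0000: term = 5.145994
  t = 1.5000: term = 10.065514
  t = 2.0000: term = 16.406705
  t = 2.5000: term = 24.068516
  t = 3.0000: term = 32.954447
  t = 3.5000: term = 42.972385
  t = 4.0000: term = 54.034434
  t = 4.5000: term = 66.056765
  t = 5.0000: term = 78.959459
  t = 5.5000: term = 92.666357
  t = 6.0000: term = 107.104925
  t = 6.5000: term = 122.206108
  t = 7.0000: term = 3815.349630
Convexity = (1/P) * sum = 4469.745165 / 117.843909 = 37.929370


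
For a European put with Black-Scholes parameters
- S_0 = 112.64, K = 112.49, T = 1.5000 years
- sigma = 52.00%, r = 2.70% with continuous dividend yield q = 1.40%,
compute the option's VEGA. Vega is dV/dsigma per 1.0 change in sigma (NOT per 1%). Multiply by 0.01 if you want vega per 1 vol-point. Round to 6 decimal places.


Answer: Vega = 50.670284

Derivation:
d1 = 0.3511446607; d2 = -0.2857226724
phi(d1) = 0.3750897983; exp(-qT) = 0.9792189646; exp(-rT) = 0.9603091645
Vega = S * exp(-qT) * phi(d1) * sqrt(T) = 112.6400 * 0.9792189646 * 0.3750897983 * 1.2247448714 = 50.670284


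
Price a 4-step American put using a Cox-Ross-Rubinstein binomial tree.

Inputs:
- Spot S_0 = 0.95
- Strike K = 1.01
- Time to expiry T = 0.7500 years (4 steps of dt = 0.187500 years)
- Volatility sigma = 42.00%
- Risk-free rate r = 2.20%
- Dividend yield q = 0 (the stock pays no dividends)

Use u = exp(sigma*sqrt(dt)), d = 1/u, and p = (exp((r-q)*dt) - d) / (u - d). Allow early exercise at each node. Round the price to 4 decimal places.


Answer: Price = V(0,0) = 0.1671

Derivation:
dt = T/N = 0.187500
u = exp(sigma*sqrt(dt)) = 1.199453; d = 1/u = 0.833714
p = (exp((r-q)*dt) - d) / (u - d) = 0.465960
Discount per step: exp(-r*dt) = 0.995883
Stock lattice S(k, i) with i counting down-moves:
  k=0: S(0,0) = 0.9500
  k=1: S(1,0) = 1.1395; S(1,1) = 0.7920
  k=2: S(2,0) = 1.3668; S(2,1) = 0.9500; S(2,2) = 0.6603
  k=3: S(3,0) = 1.6394; S(3,1) = 1.1395; S(3,2) = 0.7920; S(3,3) = 0.5505
  k=4: S(4,0) = 1.9663; S(4,1) = 1.3668; S(4,2) = 0.9500; S(4,3) = 0.6603; S(4,4) = 0.4590
Terminal payoffs V(N, i) = max(K - S_T, 0):
  V(4,0) = 0.000000; V(4,1) = 0.000000; V(4,2) = 0.060000; V(4,3) = 0.349676; V(4,4) = 0.551023
Backward induction: V(k, i) = exp(-r*dt) * [p * V(k+1, i) + (1-p) * V(k+1, i+1)]; then take max(V_cont, immediate exercise) for American.
  V(3,0) = exp(-r*dt) * [p*0.000000 + (1-p)*0.000000] = 0.000000; exercise = 0.000000; V(3,0) = max -> 0.000000
  V(3,1) = exp(-r*dt) * [p*0.000000 + (1-p)*0.060000] = 0.031910; exercise = 0.000000; V(3,1) = max -> 0.031910
  V(3,2) = exp(-r*dt) * [p*0.060000 + (1-p)*0.349676] = 0.213814; exercise = 0.217972; V(3,2) = max -> 0.217972
  V(3,3) = exp(-r*dt) * [p*0.349676 + (1-p)*0.551023] = 0.455321; exercise = 0.459479; V(3,3) = max -> 0.459479
  V(2,0) = exp(-r*dt) * [p*0.000000 + (1-p)*0.031910] = 0.016971; exercise = 0.000000; V(2,0) = max -> 0.016971
  V(2,1) = exp(-r*dt) * [p*0.031910 + (1-p)*0.217972] = 0.130734; exercise = 0.060000; V(2,1) = max -> 0.130734
  V(2,2) = exp(-r*dt) * [p*0.217972 + (1-p)*0.459479] = 0.345518; exercise = 0.349676; V(2,2) = max -> 0.349676
  V(1,0) = exp(-r*dt) * [p*0.016971 + (1-p)*0.130734] = 0.077405; exercise = 0.000000; V(1,0) = max -> 0.077405
  V(1,1) = exp(-r*dt) * [p*0.130734 + (1-p)*0.349676] = 0.246638; exercise = 0.217972; V(1,1) = max -> 0.246638
  V(0,0) = exp(-r*dt) * [p*0.077405 + (1-p)*0.246638] = 0.167092; exercise = 0.060000; V(0,0) = max -> 0.167092


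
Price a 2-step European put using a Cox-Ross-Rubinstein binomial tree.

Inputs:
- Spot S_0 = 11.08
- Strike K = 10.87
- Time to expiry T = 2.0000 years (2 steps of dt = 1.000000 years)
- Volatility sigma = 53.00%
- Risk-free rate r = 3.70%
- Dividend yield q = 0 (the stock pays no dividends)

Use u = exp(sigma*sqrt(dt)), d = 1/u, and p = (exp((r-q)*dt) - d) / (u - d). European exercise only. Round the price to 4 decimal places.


Answer: Price = V(0,0) = 2.3159

Derivation:
dt = T/N = 1.000000
u = exp(sigma*sqrt(dt)) = 1.698932; d = 1/u = 0.588605
p = (exp((r-q)*dt) - d) / (u - d) = 0.404465
Discount per step: exp(-r*dt) = 0.963676
Stock lattice S(k, i) with i counting down-moves:
  k=0: S(0,0) = 11.0800
  k=1: S(1,0) = 18.8242; S(1,1) = 6.5217
  k=2: S(2,0) = 31.9810; S(2,1) = 11.0800; S(2,2) = 3.8387
Terminal payoffs V(N, i) = max(K - S_T, 0):
  V(2,0) = 0.000000; V(2,1) = 0.000000; V(2,2) = 7.031270
Backward induction: V(k, i) = exp(-r*dt) * [p * V(k+1, i) + (1-p) * V(k+1, i+1)].
  V(1,0) = exp(-r*dt) * [p*0.000000 + (1-p)*0.000000] = 0.000000
  V(1,1) = exp(-r*dt) * [p*0.000000 + (1-p)*7.031270] = 4.035269
  V(0,0) = exp(-r*dt) * [p*0.000000 + (1-p)*4.035269] = 2.315854


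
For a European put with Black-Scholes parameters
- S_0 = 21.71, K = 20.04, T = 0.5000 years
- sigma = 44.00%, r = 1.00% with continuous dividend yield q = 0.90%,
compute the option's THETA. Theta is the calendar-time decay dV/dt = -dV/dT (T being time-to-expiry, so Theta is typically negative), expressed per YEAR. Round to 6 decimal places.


Answer: Theta = -2.436317

Derivation:
d1 = 0.4144375590; d2 = 0.1033105753
phi(d1) = 0.3661113421; exp(-qT) = 0.9955101098; exp(-rT) = 0.9950124792
Theta = -S*exp(-qT)*phi(d1)*sigma/(2*sqrt(T)) + r*K*exp(-rT)*N(-d2) - q*S*exp(-qT)*N(-d1)
N(-d1) = 0.3392768436; N(-d2) = 0.4588582413; sqrt(T) = 0.7071067812
Term 1 = -21.7100 * 0.9955101098 * 0.3661113421 * 0.4400 / (2 * 0.7071067812) = -2.4618203674
Term 2 = 0.0100 * 20.0400 * 0.9950124792 * 0.4588582413 = 0.0914965631
Term 3 = -0.0090 * 21.7100 * 0.9955101098 * 0.3392768436 = -0.0659936618
Theta = -2.4618203674 + (0.0914965631) + (-0.0659936618) = -2.436317


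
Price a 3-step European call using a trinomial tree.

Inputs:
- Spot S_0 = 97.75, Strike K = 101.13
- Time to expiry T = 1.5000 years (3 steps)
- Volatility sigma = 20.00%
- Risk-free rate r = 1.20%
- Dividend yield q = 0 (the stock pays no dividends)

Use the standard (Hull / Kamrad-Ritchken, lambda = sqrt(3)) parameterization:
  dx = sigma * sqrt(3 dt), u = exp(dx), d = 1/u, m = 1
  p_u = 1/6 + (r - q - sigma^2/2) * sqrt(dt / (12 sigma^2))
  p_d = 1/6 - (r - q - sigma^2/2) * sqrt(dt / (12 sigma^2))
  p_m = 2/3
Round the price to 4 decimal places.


dt = T/N = 0.500000; dx = sigma*sqrt(3*dt) = 0.244949
u = exp(dx) = 1.277556; d = 1/u = 0.782744
p_u = 0.158502, p_m = 0.666667, p_d = 0.174832
Discount per step: exp(-r*dt) = 0.994018
Stock lattice S(k, j) with j the centered position index:
  k=0: S(0,+0) = 97.7500
  k=1: S(1,-1) = 76.5133; S(1,+0) = 97.7500; S(1,+1) = 124.8811
  k=2: S(2,-2) = 59.8903; S(2,-1) = 76.5133; S(2,+0) = 97.7500; S(2,+1) = 124.8811; S(2,+2) = 159.5426
  k=3: S(3,-3) = 46.8788; S(3,-2) = 59.8903; S(3,-1) = 76.5133; S(3,+0) = 97.7500; S(3,+1) = 124.8811; S(3,+2) = 159.5426; S(3,+3) = 203.8247
Terminal payoffs V(N, j) = max(S_T - K, 0):
  V(3,-3) = 0.000000; V(3,-2) = 0.000000; V(3,-1) = 0.000000; V(3,+0) = 0.000000; V(3,+1) = 23.751111; V(3,+2) = 58.412628; V(3,+3) = 102.694661
Backward induction: V(k, j) = exp(-r*dt) * [p_u * V(k+1, j+1) + p_m * V(k+1, j) + p_d * V(k+1, j-1)]
  V(2,-2) = exp(-r*dt) * [p_u*0.000000 + p_m*0.000000 + p_d*0.000000] = 0.000000
  V(2,-1) = exp(-r*dt) * [p_u*0.000000 + p_m*0.000000 + p_d*0.000000] = 0.000000
  V(2,+0) = exp(-r*dt) * [p_u*23.751111 + p_m*0.000000 + p_d*0.000000] = 3.742072
  V(2,+1) = exp(-r*dt) * [p_u*58.412628 + p_m*23.751111 + p_d*0.000000] = 24.942470
  V(2,+2) = exp(-r*dt) * [p_u*102.694661 + p_m*58.412628 + p_d*23.751111] = 59.016314
  V(1,-1) = exp(-r*dt) * [p_u*3.742072 + p_m*0.000000 + p_d*0.000000] = 0.589577
  V(1,+0) = exp(-r*dt) * [p_u*24.942470 + p_m*3.742072 + p_d*0.000000] = 6.409565
  V(1,+1) = exp(-r*dt) * [p_u*59.016314 + p_m*24.942470 + p_d*3.742072] = 26.477390
  V(0,+0) = exp(-r*dt) * [p_u*26.477390 + p_m*6.409565 + p_d*0.589577] = 8.521549

Answer: Price = V(0,0) = 8.5215


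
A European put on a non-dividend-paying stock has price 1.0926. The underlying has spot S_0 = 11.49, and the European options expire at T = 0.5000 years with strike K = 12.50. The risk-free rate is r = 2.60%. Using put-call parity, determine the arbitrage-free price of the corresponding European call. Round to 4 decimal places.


Put-call parity: C - P = S_0 * exp(-qT) - K * exp(-rT).
S_0 * exp(-qT) = 11.4900 * 1.00000000 = 11.49000000
K * exp(-rT) = 12.5000 * 0.98708414 = 12.33855169
C = P + S*exp(-qT) - K*exp(-rT)
C = 1.0926 + 11.49000000 - 12.33855169 = 0.2440

Answer: Call price = 0.2440


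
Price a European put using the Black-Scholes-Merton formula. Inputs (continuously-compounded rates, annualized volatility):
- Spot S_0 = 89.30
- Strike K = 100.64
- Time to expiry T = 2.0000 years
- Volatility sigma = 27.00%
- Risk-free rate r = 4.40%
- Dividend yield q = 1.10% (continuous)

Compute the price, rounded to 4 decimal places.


Answer: Price = 16.1250

Derivation:
d1 = (ln(S/K) + (r - q + 0.5*sigma^2) * T) / (sigma * sqrt(T)) = 0.05068042
d2 = d1 - sigma * sqrt(T) = -0.33115724
exp(-rT) = 0.91576088; exp(-qT) = 0.97824024
P = K * exp(-rT) * N(-d2) - S_0 * exp(-qT) * N(-d1)
N(-d1) = 0.47979009; N(-d2) = 0.62973714
P = 100.6400 * 0.91576088 * 0.62973714 - 89.3000 * 0.97824024 * 0.47979009 = 16.1250


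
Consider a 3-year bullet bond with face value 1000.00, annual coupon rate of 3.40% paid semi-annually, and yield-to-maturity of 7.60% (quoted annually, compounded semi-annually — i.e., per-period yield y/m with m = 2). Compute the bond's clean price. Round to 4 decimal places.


Coupon per period c = face * coupon_rate / m = 17.000000
Periods per year m = 2; per-period yield y/m = 0.038000
Number of cashflows N = 6
Cashflows (t years, CF_t, discount factor 1/(1+y/m)^(m*t), PV):
  t = 0.5000: CF_t = 17.000000, DF = 0.963391, PV = 16.377649
  t = 1.0000: CF_t = 17.000000, DF = 0.928122, PV = 15.778082
  t = 1.5000: CF_t = 17.000000, DF = 0.894145, PV = 15.200465
  t = 2.0000: CF_t = 17.000000, DF = 0.861411, PV = 14.643993
  t = 2.5000: CF_t = 17.000000, DF = 0.829876, PV = 14.107893
  t = 3.0000: CF_t = 1017.000000, DF = 0.799495, PV = 813.086653
Price P = sum_t PV_t = 889.194734

Answer: Price = 889.1947


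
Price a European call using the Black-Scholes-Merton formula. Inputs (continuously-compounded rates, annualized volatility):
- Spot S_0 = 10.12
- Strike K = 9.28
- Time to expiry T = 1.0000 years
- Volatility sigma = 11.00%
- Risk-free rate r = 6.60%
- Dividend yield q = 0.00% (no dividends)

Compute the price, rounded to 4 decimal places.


Answer: Price = 1.4715

Derivation:
d1 = (ln(S/K) + (r - q + 0.5*sigma^2) * T) / (sigma * sqrt(T)) = 1.44274652
d2 = d1 - sigma * sqrt(T) = 1.33274652
exp(-rT) = 0.93613086; exp(-qT) = 1.00000000
C = S_0 * exp(-qT) * N(d1) - K * exp(-rT) * N(d2)
N(d1) = 0.92545406; N(d2) = 0.90869250
C = 10.1200 * 1.00000000 * 0.92545406 - 9.2800 * 0.93613086 * 0.90869250 = 1.4715


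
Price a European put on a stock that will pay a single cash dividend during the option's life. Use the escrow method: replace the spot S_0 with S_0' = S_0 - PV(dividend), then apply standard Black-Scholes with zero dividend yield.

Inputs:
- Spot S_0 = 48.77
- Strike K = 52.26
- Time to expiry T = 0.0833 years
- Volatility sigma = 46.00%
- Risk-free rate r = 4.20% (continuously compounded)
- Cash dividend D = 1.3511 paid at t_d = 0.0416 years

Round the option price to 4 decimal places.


PV(D) = D * exp(-r * t_d) = 1.3511 * 0.99825433 = 1.34874142
S_0' = S_0 - PV(D) = 48.7700 - 1.34874142 = 47.42125858
d1 = (ln(S_0'/K) + (r + sigma^2/2)*T) / (sigma*sqrt(T)) = -0.63909567
d2 = d1 - sigma*sqrt(T) = -0.77185967
exp(-rT) = 0.99650751
N(-d1) = 0.73861965; N(-d2) = 0.77990123
P = K * exp(-rT) * N(-d2) - S_0' * N(-d1) = 52.2600 * 0.99650751 * 0.77990123 - 47.42125858 * 0.73861965 = 5.5890

Answer: Price = 5.5890
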